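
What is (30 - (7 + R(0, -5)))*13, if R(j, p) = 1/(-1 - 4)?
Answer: 1508/5 ≈ 301.60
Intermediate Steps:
R(j, p) = -⅕ (R(j, p) = 1/(-5) = -⅕)
(30 - (7 + R(0, -5)))*13 = (30 - (7 - ⅕))*13 = (30 - 1*34/5)*13 = (30 - 34/5)*13 = (116/5)*13 = 1508/5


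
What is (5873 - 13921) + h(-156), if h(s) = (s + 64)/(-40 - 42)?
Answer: -329922/41 ≈ -8046.9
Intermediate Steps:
h(s) = -32/41 - s/82 (h(s) = (64 + s)/(-82) = (64 + s)*(-1/82) = -32/41 - s/82)
(5873 - 13921) + h(-156) = (5873 - 13921) + (-32/41 - 1/82*(-156)) = -8048 + (-32/41 + 78/41) = -8048 + 46/41 = -329922/41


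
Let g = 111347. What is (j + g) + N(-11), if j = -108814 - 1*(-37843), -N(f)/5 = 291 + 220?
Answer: 37821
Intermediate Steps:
N(f) = -2555 (N(f) = -5*(291 + 220) = -5*511 = -2555)
j = -70971 (j = -108814 + 37843 = -70971)
(j + g) + N(-11) = (-70971 + 111347) - 2555 = 40376 - 2555 = 37821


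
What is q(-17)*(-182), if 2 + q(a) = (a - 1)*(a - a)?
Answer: 364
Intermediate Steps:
q(a) = -2 (q(a) = -2 + (a - 1)*(a - a) = -2 + (-1 + a)*0 = -2 + 0 = -2)
q(-17)*(-182) = -2*(-182) = 364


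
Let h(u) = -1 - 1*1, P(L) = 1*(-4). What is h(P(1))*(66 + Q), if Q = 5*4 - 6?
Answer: -160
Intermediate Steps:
P(L) = -4
Q = 14 (Q = 20 - 6 = 14)
h(u) = -2 (h(u) = -1 - 1 = -2)
h(P(1))*(66 + Q) = -2*(66 + 14) = -2*80 = -160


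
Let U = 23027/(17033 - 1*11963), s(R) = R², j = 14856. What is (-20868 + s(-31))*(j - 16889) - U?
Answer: 205187597143/5070 ≈ 4.0471e+7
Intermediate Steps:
U = 23027/5070 (U = 23027/(17033 - 11963) = 23027/5070 ≈ 4.5418)
(-20868 + s(-31))*(j - 16889) - U = (-20868 + (-31)²)*(14856 - 16889) - 1*23027/5070 = (-20868 + 961)*(-2033) - 23027/5070 = -19907*(-2033) - 23027/5070 = 40470931 - 23027/5070 = 205187597143/5070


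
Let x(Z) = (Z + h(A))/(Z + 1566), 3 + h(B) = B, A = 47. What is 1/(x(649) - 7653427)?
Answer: -2215/16952340112 ≈ -1.3066e-7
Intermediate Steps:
h(B) = -3 + B
x(Z) = (44 + Z)/(1566 + Z) (x(Z) = (Z + (-3 + 47))/(Z + 1566) = (Z + 44)/(1566 + Z) = (44 + Z)/(1566 + Z))
1/(x(649) - 7653427) = 1/((44 + 649)/(1566 + 649) - 7653427) = 1/(693/2215 - 7653427) = 1/(-16952340112/2215) = -2215/16952340112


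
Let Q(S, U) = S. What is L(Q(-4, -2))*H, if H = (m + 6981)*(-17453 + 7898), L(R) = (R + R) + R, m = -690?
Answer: 721326060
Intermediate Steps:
L(R) = 3*R (L(R) = 2*R + R = 3*R)
H = -60110505 (H = (-690 + 6981)*(-17453 + 7898) = 6291*(-9555) = -60110505)
L(Q(-4, -2))*H = (3*(-4))*(-60110505) = -12*(-60110505) = 721326060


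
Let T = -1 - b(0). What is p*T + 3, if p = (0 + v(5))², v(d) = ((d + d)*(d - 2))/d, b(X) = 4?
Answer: -177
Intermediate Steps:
v(d) = -4 + 2*d (v(d) = ((2*d)*(-2 + d))/d = (2*d*(-2 + d))/d = -4 + 2*d)
T = -5 (T = -1 - 1*4 = -1 - 4 = -5)
p = 36 (p = (0 + (-4 + 2*5))² = (0 + (-4 + 10))² = (0 + 6)² = 6² = 36)
p*T + 3 = 36*(-5) + 3 = -180 + 3 = -177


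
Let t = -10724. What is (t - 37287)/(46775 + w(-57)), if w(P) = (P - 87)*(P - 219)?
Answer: -48011/86519 ≈ -0.55492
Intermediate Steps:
w(P) = (-219 + P)*(-87 + P) (w(P) = (-87 + P)*(-219 + P) = (-219 + P)*(-87 + P))
(t - 37287)/(46775 + w(-57)) = (-10724 - 37287)/(46775 + (19053 + (-57)**2 - 306*(-57))) = -48011/(46775 + (19053 + 3249 + 17442)) = -48011/(46775 + 39744) = -48011/86519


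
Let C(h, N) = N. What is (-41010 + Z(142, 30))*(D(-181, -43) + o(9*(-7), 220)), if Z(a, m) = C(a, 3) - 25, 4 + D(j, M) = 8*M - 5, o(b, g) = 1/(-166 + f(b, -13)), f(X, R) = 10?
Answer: 564897802/39 ≈ 1.4485e+7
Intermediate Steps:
o(b, g) = -1/156 (o(b, g) = 1/(-166 + 10) = 1/(-156) = -1/156)
D(j, M) = -9 + 8*M (D(j, M) = -4 + (8*M - 5) = -4 + (-5 + 8*M) = -9 + 8*M)
Z(a, m) = -22 (Z(a, m) = 3 - 25 = -22)
(-41010 + Z(142, 30))*(D(-181, -43) + o(9*(-7), 220)) = (-41010 - 22)*((-9 + 8*(-43)) - 1/156) = -41032*((-9 - 344) - 1/156) = -41032*(-353 - 1/156) = -41032*(-55069/156) = 564897802/39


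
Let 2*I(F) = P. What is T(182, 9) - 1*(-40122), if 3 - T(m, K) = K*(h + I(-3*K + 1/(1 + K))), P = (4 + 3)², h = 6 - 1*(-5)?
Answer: 79611/2 ≈ 39806.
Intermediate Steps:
h = 11 (h = 6 + 5 = 11)
P = 49 (P = 7² = 49)
I(F) = 49/2 (I(F) = (½)*49 = 49/2)
T(m, K) = 3 - 71*K/2 (T(m, K) = 3 - K*(11 + 49/2) = 3 - K*71/2 = 3 - 71*K/2)
T(182, 9) - 1*(-40122) = (3 - 71/2*9) - 1*(-40122) = (3 - 639/2) + 40122 = -633/2 + 40122 = 79611/2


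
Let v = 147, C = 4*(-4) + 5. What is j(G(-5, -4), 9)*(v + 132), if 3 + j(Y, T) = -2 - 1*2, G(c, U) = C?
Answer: -1953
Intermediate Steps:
C = -11 (C = -16 + 5 = -11)
G(c, U) = -11
j(Y, T) = -7 (j(Y, T) = -3 + (-2 - 1*2) = -3 + (-2 - 2) = -3 - 4 = -7)
j(G(-5, -4), 9)*(v + 132) = -7*(147 + 132) = -7*279 = -1953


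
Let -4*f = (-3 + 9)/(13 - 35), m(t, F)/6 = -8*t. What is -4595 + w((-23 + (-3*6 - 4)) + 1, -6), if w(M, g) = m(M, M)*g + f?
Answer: -759745/44 ≈ -17267.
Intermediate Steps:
m(t, F) = -48*t (m(t, F) = 6*(-8*t) = -48*t)
f = 3/44 (f = -(-3 + 9)/(4*(13 - 35)) = -3/(2*(-22)) = -3*(-1)/(2*22) = -¼*(-3/11) = 3/44 ≈ 0.068182)
w(M, g) = 3/44 - 48*M*g (w(M, g) = (-48*M)*g + 3/44 = -48*M*g + 3/44 = 3/44 - 48*M*g)
-4595 + w((-23 + (-3*6 - 4)) + 1, -6) = -4595 + (3/44 - 48*((-23 + (-3*6 - 4)) + 1)*(-6)) = -4595 + (3/44 - 48*((-23 + (-18 - 4)) + 1)*(-6)) = -4595 + (3/44 - 48*((-23 - 22) + 1)*(-6)) = -4595 + (3/44 - 48*(-45 + 1)*(-6)) = -4595 + (3/44 - 48*(-44)*(-6)) = -4595 + (3/44 - 12672) = -4595 - 557565/44 = -759745/44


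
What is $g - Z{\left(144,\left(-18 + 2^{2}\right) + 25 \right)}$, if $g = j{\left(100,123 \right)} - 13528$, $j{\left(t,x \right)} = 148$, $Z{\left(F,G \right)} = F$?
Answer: $-13524$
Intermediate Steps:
$g = -13380$ ($g = 148 - 13528 = -13380$)
$g - Z{\left(144,\left(-18 + 2^{2}\right) + 25 \right)} = -13380 - 144 = -13524$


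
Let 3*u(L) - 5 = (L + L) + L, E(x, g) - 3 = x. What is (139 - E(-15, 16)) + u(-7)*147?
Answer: -633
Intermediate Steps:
E(x, g) = 3 + x
u(L) = 5/3 + L (u(L) = 5/3 + ((L + L) + L)/3 = 5/3 + (2*L + L)/3 = 5/3 + (3*L)/3 = 5/3 + L)
(139 - E(-15, 16)) + u(-7)*147 = (139 - (3 - 15)) + (5/3 - 7)*147 = (139 - 1*(-12)) - 16/3*147 = (139 + 12) - 784 = 151 - 784 = -633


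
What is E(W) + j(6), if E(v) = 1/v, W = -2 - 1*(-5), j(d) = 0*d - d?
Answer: -17/3 ≈ -5.6667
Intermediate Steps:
j(d) = -d (j(d) = 0 - d = -d)
W = 3 (W = -2 + 5 = 3)
E(W) + j(6) = 1/3 - 1*6 = ⅓ - 6 = -17/3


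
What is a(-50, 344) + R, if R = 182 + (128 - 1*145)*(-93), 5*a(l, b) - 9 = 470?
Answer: 9294/5 ≈ 1858.8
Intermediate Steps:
a(l, b) = 479/5 (a(l, b) = 9/5 + (⅕)*470 = 9/5 + 94 = 479/5)
R = 1763 (R = 182 + (128 - 145)*(-93) = 182 - 17*(-93) = 182 + 1581 = 1763)
a(-50, 344) + R = 479/5 + 1763 = 9294/5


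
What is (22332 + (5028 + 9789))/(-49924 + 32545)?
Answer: -12383/5793 ≈ -2.1376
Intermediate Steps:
(22332 + (5028 + 9789))/(-49924 + 32545) = (22332 + 14817)/(-17379) = 37149*(-1/17379) = -12383/5793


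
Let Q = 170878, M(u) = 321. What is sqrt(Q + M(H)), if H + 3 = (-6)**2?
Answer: sqrt(171199) ≈ 413.76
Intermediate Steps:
H = 33 (H = -3 + (-6)**2 = -3 + 36 = 33)
sqrt(Q + M(H)) = sqrt(170878 + 321) = sqrt(171199)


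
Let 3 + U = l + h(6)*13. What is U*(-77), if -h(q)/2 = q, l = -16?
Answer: 13475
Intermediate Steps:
h(q) = -2*q
U = -175 (U = -3 + (-16 - 2*6*13) = -3 + (-16 - 12*13) = -3 + (-16 - 156) = -3 - 172 = -175)
U*(-77) = -175*(-77) = 13475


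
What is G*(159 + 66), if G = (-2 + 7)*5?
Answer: 5625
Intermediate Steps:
G = 25 (G = 5*5 = 25)
G*(159 + 66) = 25*(159 + 66) = 25*225 = 5625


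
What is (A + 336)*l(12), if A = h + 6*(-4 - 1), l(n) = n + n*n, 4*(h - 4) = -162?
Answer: 42042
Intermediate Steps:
h = -73/2 (h = 4 + (1/4)*(-162) = 4 - 81/2 = -73/2 ≈ -36.500)
l(n) = n + n**2
A = -133/2 (A = -73/2 + 6*(-4 - 1) = -73/2 + 6*(-5) = -73/2 - 30 = -133/2 ≈ -66.500)
(A + 336)*l(12) = (-133/2 + 336)*(12*(1 + 12)) = 539*(12*13)/2 = (539/2)*156 = 42042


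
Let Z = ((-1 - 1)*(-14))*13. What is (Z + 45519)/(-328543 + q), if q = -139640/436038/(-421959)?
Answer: -4221010219897143/30224339312435183 ≈ -0.13966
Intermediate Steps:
q = 69820/91995079221 (q = -139640*1/436038*(-1/421959) = -69820/218019*(-1/421959) = 69820/91995079221 ≈ 7.5895e-7)
Z = 364 (Z = -2*(-14)*13 = 28*13 = 364)
(Z + 45519)/(-328543 + q) = (364 + 45519)/(-328543 + 69820/91995079221) = 45883/(-30224339312435183/91995079221) = 45883*(-91995079221/30224339312435183) = -4221010219897143/30224339312435183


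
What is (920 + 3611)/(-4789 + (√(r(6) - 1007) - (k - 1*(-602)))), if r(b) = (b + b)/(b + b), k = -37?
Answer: -12129487/14333161 - 4531*I*√1006/28666322 ≈ -0.84625 - 0.0050133*I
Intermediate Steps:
r(b) = 1 (r(b) = (2*b)/((2*b)) = (2*b)*(1/(2*b)) = 1)
(920 + 3611)/(-4789 + (√(r(6) - 1007) - (k - 1*(-602)))) = (920 + 3611)/(-4789 + (√(1 - 1007) - (-37 - 1*(-602)))) = 4531/(-4789 + (√(-1006) - (-37 + 602))) = 4531/(-4789 + (I*√1006 - 1*565)) = 4531/(-4789 + (I*√1006 - 565)) = 4531/(-4789 + (-565 + I*√1006)) = 4531/(-5354 + I*√1006)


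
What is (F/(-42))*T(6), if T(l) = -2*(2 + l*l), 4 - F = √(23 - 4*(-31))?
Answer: 152/21 - 38*√3/3 ≈ -14.701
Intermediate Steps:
F = 4 - 7*√3 (F = 4 - √(23 - 4*(-31)) = 4 - √(23 + 124) = 4 - √147 = 4 - 7*√3 ≈ -8.1244)
T(l) = -4 - 2*l² (T(l) = -2*(2 + l²) = -4 - 2*l²)
(F/(-42))*T(6) = ((4 - 7*√3)/(-42))*(-4 - 2*6²) = ((4 - 7*√3)*(-1/42))*(-4 - 2*36) = (-2/21 + √3/6)*(-4 - 72) = (-2/21 + √3/6)*(-76) = 152/21 - 38*√3/3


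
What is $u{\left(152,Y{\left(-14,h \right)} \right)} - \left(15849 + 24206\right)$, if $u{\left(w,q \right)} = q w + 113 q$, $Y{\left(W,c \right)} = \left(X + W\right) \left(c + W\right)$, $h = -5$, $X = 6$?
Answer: $225$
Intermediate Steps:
$Y{\left(W,c \right)} = \left(6 + W\right) \left(W + c\right)$ ($Y{\left(W,c \right)} = \left(6 + W\right) \left(c + W\right) = \left(6 + W\right) \left(W + c\right)$)
$u{\left(w,q \right)} = 113 q + q w$
$u{\left(152,Y{\left(-14,h \right)} \right)} - \left(15849 + 24206\right) = \left(\left(-14\right)^{2} + 6 \left(-14\right) + 6 \left(-5\right) - -70\right) \left(113 + 152\right) - \left(15849 + 24206\right) = \left(196 - 84 - 30 + 70\right) 265 - 40055 = 152 \cdot 265 - 40055 = 40280 - 40055 = 225$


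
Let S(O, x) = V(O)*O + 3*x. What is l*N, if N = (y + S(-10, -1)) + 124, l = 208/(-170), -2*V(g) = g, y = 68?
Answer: -14456/85 ≈ -170.07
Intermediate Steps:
V(g) = -g/2
S(O, x) = 3*x - O²/2 (S(O, x) = (-O/2)*O + 3*x = -O²/2 + 3*x = 3*x - O²/2)
l = -104/85 (l = 208*(-1/170) = -104/85 ≈ -1.2235)
N = 139 (N = (68 + (3*(-1) - ½*(-10)²)) + 124 = (68 + (-3 - ½*100)) + 124 = (68 + (-3 - 50)) + 124 = (68 - 53) + 124 = 15 + 124 = 139)
l*N = -104/85*139 = -14456/85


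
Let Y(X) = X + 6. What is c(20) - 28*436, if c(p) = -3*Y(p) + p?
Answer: -12266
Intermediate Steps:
Y(X) = 6 + X
c(p) = -18 - 2*p (c(p) = -3*(6 + p) + p = (-18 - 3*p) + p = -18 - 2*p)
c(20) - 28*436 = (-18 - 2*20) - 28*436 = (-18 - 40) - 12208 = -58 - 12208 = -12266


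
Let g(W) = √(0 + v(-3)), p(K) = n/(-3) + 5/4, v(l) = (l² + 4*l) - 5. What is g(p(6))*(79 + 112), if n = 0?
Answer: 382*I*√2 ≈ 540.23*I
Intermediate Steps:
v(l) = -5 + l² + 4*l
p(K) = 5/4 (p(K) = 0/(-3) + 5/4 = 0*(-⅓) + 5*(¼) = 0 + 5/4 = 5/4)
g(W) = 2*I*√2 (g(W) = √(0 + (-5 + (-3)² + 4*(-3))) = √(0 + (-5 + 9 - 12)) = √(0 - 8) = √(-8) = 2*I*√2)
g(p(6))*(79 + 112) = (2*I*√2)*(79 + 112) = (2*I*√2)*191 = 382*I*√2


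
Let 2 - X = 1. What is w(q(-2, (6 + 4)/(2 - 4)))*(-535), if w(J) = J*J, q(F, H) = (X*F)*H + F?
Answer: -34240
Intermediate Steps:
X = 1 (X = 2 - 1*1 = 2 - 1 = 1)
q(F, H) = F + F*H (q(F, H) = (1*F)*H + F = F*H + F = F + F*H)
w(J) = J²
w(q(-2, (6 + 4)/(2 - 4)))*(-535) = (-2*(1 + (6 + 4)/(2 - 4)))²*(-535) = (-2*(1 + 10/(-2)))²*(-535) = (-2*(1 + 10*(-½)))²*(-535) = (-2*(1 - 5))²*(-535) = (-2*(-4))²*(-535) = 8²*(-535) = 64*(-535) = -34240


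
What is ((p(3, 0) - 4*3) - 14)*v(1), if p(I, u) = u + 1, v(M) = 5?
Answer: -125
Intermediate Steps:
p(I, u) = 1 + u
((p(3, 0) - 4*3) - 14)*v(1) = (((1 + 0) - 4*3) - 14)*5 = ((1 - 12) - 14)*5 = (-11 - 14)*5 = -25*5 = -125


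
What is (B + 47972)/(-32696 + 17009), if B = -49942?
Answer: 1970/15687 ≈ 0.12558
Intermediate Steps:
(B + 47972)/(-32696 + 17009) = (-49942 + 47972)/(-32696 + 17009) = -1970/(-15687) = -1970*(-1/15687) = 1970/15687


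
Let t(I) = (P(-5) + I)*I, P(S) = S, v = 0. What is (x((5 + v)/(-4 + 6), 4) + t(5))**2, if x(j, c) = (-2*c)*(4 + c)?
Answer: 4096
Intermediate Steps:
t(I) = I*(-5 + I) (t(I) = (-5 + I)*I = I*(-5 + I))
x(j, c) = -2*c*(4 + c)
(x((5 + v)/(-4 + 6), 4) + t(5))**2 = (-2*4*(4 + 4) + 5*(-5 + 5))**2 = (-2*4*8 + 5*0)**2 = (-64 + 0)**2 = (-64)**2 = 4096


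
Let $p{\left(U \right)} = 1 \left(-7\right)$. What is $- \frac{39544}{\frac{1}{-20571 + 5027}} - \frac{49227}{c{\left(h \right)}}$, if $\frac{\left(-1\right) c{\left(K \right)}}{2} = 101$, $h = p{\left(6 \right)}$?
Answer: $\frac{124163780299}{202} \approx 6.1467 \cdot 10^{8}$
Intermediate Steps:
$p{\left(U \right)} = -7$
$h = -7$
$c{\left(K \right)} = -202$ ($c{\left(K \right)} = \left(-2\right) 101 = -202$)
$- \frac{39544}{\frac{1}{-20571 + 5027}} - \frac{49227}{c{\left(h \right)}} = - \frac{39544}{\frac{1}{-20571 + 5027}} - \frac{49227}{-202} = - \frac{39544}{\frac{1}{-15544}} - - \frac{49227}{202} = - \frac{39544}{- \frac{1}{15544}} + \frac{49227}{202} = \left(-39544\right) \left(-15544\right) + \frac{49227}{202} = 614671936 + \frac{49227}{202} = \frac{124163780299}{202}$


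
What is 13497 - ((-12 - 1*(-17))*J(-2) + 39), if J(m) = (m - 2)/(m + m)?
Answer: 13453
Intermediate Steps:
J(m) = (-2 + m)/(2*m) (J(m) = (-2 + m)/((2*m)) = (-2 + m)*(1/(2*m)) = (-2 + m)/(2*m))
13497 - ((-12 - 1*(-17))*J(-2) + 39) = 13497 - ((-12 - 1*(-17))*((1/2)*(-2 - 2)/(-2)) + 39) = 13497 - ((-12 + 17)*((1/2)*(-1/2)*(-4)) + 39) = 13497 - (5*1 + 39) = 13497 - (5 + 39) = 13497 - 1*44 = 13497 - 44 = 13453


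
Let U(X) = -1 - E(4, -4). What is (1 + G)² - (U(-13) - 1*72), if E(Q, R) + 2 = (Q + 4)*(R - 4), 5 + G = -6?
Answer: 107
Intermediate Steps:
G = -11 (G = -5 - 6 = -11)
E(Q, R) = -2 + (-4 + R)*(4 + Q) (E(Q, R) = -2 + (Q + 4)*(R - 4) = -2 + (4 + Q)*(-4 + R) = -2 + (-4 + R)*(4 + Q))
U(X) = 65 (U(X) = -1 - (-18 - 4*4 + 4*(-4) + 4*(-4)) = -1 - (-18 - 16 - 16 - 16) = -1 - 1*(-66) = -1 + 66 = 65)
(1 + G)² - (U(-13) - 1*72) = (1 - 11)² - (65 - 1*72) = (-10)² - (65 - 72) = 100 - 1*(-7) = 100 + 7 = 107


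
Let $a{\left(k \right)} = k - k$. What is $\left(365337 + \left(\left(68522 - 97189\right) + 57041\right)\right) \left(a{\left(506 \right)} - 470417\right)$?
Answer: $-185208347487$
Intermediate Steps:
$a{\left(k \right)} = 0$
$\left(365337 + \left(\left(68522 - 97189\right) + 57041\right)\right) \left(a{\left(506 \right)} - 470417\right) = \left(365337 + \left(\left(68522 - 97189\right) + 57041\right)\right) \left(0 - 470417\right) = \left(365337 + \left(-28667 + 57041\right)\right) \left(-470417\right) = \left(365337 + 28374\right) \left(-470417\right) = 393711 \left(-470417\right) = -185208347487$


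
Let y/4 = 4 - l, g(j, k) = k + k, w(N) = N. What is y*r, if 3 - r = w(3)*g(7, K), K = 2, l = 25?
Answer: 756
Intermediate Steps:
g(j, k) = 2*k
y = -84 (y = 4*(4 - 1*25) = 4*(4 - 25) = 4*(-21) = -84)
r = -9 (r = 3 - 3*2*2 = 3 - 3*4 = 3 - 1*12 = 3 - 12 = -9)
y*r = -84*(-9) = 756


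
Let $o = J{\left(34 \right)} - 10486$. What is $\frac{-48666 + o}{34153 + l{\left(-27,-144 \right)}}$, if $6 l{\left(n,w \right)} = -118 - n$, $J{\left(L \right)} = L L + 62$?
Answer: $- \frac{347604}{204827} \approx -1.6971$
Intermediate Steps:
$J{\left(L \right)} = 62 + L^{2}$ ($J{\left(L \right)} = L^{2} + 62 = 62 + L^{2}$)
$l{\left(n,w \right)} = - \frac{59}{3} - \frac{n}{6}$ ($l{\left(n,w \right)} = \frac{-118 - n}{6} = - \frac{59}{3} - \frac{n}{6}$)
$o = -9268$ ($o = \left(62 + 34^{2}\right) - 10486 = \left(62 + 1156\right) - 10486 = 1218 - 10486 = -9268$)
$\frac{-48666 + o}{34153 + l{\left(-27,-144 \right)}} = \frac{-48666 - 9268}{34153 - \frac{91}{6}} = - \frac{57934}{34153 + \left(- \frac{59}{3} + \frac{9}{2}\right)} = - \frac{57934}{34153 - \frac{91}{6}} = - \frac{57934}{\frac{204827}{6}} = \left(-57934\right) \frac{6}{204827} = - \frac{347604}{204827}$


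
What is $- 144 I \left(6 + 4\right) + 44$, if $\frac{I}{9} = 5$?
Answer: $-64756$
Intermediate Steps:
$I = 45$ ($I = 9 \cdot 5 = 45$)
$- 144 I \left(6 + 4\right) + 44 = - 144 \cdot 45 \left(6 + 4\right) + 44 = - 144 \cdot 45 \cdot 10 + 44 = \left(-144\right) 450 + 44 = -64800 + 44 = -64756$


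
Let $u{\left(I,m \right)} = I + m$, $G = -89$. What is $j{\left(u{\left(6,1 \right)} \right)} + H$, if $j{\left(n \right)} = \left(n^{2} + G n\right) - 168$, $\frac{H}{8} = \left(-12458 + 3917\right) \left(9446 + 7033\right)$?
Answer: $-1125977854$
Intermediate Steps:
$H = -1125977112$ ($H = 8 \left(-12458 + 3917\right) \left(9446 + 7033\right) = 8 \left(\left(-8541\right) 16479\right) = 8 \left(-140747139\right) = -1125977112$)
$j{\left(n \right)} = -168 + n^{2} - 89 n$ ($j{\left(n \right)} = \left(n^{2} - 89 n\right) - 168 = -168 + n^{2} - 89 n$)
$j{\left(u{\left(6,1 \right)} \right)} + H = \left(-168 + \left(6 + 1\right)^{2} - 89 \left(6 + 1\right)\right) - 1125977112 = \left(-168 + 7^{2} - 623\right) - 1125977112 = \left(-168 + 49 - 623\right) - 1125977112 = -742 - 1125977112 = -1125977854$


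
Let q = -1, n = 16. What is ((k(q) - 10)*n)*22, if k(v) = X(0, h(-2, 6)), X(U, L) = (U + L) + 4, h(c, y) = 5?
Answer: -352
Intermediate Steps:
X(U, L) = 4 + L + U (X(U, L) = (L + U) + 4 = 4 + L + U)
k(v) = 9 (k(v) = 4 + 5 + 0 = 9)
((k(q) - 10)*n)*22 = ((9 - 10)*16)*22 = -1*16*22 = -16*22 = -352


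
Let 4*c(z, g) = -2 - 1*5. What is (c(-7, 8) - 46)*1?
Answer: -191/4 ≈ -47.750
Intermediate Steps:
c(z, g) = -7/4 (c(z, g) = (-2 - 1*5)/4 = (-2 - 5)/4 = (1/4)*(-7) = -7/4)
(c(-7, 8) - 46)*1 = (-7/4 - 46)*1 = -191/4*1 = -191/4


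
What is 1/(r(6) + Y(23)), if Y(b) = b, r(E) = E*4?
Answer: 1/47 ≈ 0.021277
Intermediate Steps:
r(E) = 4*E
1/(r(6) + Y(23)) = 1/(4*6 + 23) = 1/(24 + 23) = 1/47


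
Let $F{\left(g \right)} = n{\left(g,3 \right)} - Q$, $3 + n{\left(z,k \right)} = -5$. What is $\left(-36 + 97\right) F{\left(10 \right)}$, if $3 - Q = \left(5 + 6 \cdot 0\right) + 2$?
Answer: $-244$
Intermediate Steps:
$n{\left(z,k \right)} = -8$ ($n{\left(z,k \right)} = -3 - 5 = -8$)
$Q = -4$ ($Q = 3 - \left(\left(5 + 6 \cdot 0\right) + 2\right) = 3 - \left(\left(5 + 0\right) + 2\right) = 3 - \left(5 + 2\right) = 3 - 7 = -4$)
$F{\left(g \right)} = -4$ ($F{\left(g \right)} = -8 - -4 = -8 + 4 = -4$)
$\left(-36 + 97\right) F{\left(10 \right)} = \left(-36 + 97\right) \left(-4\right) = 61 \left(-4\right) = -244$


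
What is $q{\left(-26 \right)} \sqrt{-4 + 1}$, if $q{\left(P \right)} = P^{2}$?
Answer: $676 i \sqrt{3} \approx 1170.9 i$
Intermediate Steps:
$q{\left(-26 \right)} \sqrt{-4 + 1} = \left(-26\right)^{2} \sqrt{-4 + 1} = 676 \sqrt{-3} = 676 i \sqrt{3}$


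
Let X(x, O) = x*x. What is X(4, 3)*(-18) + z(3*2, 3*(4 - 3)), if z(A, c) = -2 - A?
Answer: -296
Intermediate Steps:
X(x, O) = x²
X(4, 3)*(-18) + z(3*2, 3*(4 - 3)) = 4²*(-18) + (-2 - 3*2) = 16*(-18) + (-2 - 1*6) = -288 + (-2 - 6) = -288 - 8 = -296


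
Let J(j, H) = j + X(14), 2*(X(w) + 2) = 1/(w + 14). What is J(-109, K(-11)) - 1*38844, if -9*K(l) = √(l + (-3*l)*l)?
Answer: -2181479/56 ≈ -38955.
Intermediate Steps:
X(w) = -2 + 1/(2*(14 + w)) (X(w) = -2 + 1/(2*(w + 14)) = -2 + 1/(2*(14 + w)))
K(l) = -√(l - 3*l²)/9 (K(l) = -√(l + (-3*l)*l)/9 = -√(l - 3*l²)/9)
J(j, H) = -111/56 + j (J(j, H) = j + (-55 - 4*14)/(2*(14 + 14)) = j + (½)*(-55 - 56)/28 = j + (½)*(1/28)*(-111) = j - 111/56 = -111/56 + j)
J(-109, K(-11)) - 1*38844 = (-111/56 - 109) - 1*38844 = -6215/56 - 38844 = -2181479/56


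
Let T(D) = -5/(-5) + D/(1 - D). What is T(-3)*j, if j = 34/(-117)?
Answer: -17/234 ≈ -0.072650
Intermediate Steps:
j = -34/117 (j = 34*(-1/117) = -34/117 ≈ -0.29060)
T(D) = 1 + D/(1 - D) (T(D) = -5*(-⅕) + D/(1 - D) = 1 + D/(1 - D))
T(-3)*j = -1/(-1 - 3)*(-34/117) = -1/(-4)*(-34/117) = -1*(-¼)*(-34/117) = (¼)*(-34/117) = -17/234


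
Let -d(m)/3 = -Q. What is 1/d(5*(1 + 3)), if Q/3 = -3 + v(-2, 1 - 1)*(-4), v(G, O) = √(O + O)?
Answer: -1/27 ≈ -0.037037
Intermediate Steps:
v(G, O) = √2*√O (v(G, O) = √(2*O) = √2*√O)
Q = -9 (Q = 3*(-3 + (√2*√(1 - 1))*(-4)) = 3*(-3 + (√2*√0)*(-4)) = 3*(-3 + (√2*0)*(-4)) = 3*(-3 + 0*(-4)) = 3*(-3 + 0) = 3*(-3) = -9)
d(m) = -27 (d(m) = -(-3)*(-9) = -3*9 = -27)
1/d(5*(1 + 3)) = 1/(-27) = -1/27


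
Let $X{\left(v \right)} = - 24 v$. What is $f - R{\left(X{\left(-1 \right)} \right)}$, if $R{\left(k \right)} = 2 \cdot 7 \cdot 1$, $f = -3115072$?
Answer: $-3115086$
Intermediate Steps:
$R{\left(k \right)} = 14$ ($R{\left(k \right)} = 14 \cdot 1 = 14$)
$f - R{\left(X{\left(-1 \right)} \right)} = -3115072 - 14 = -3115086$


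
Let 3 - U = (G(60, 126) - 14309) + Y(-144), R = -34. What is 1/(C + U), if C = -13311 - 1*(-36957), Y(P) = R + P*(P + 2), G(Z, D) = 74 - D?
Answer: 1/17596 ≈ 5.6831e-5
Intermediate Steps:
Y(P) = -34 + P*(2 + P) (Y(P) = -34 + P*(P + 2) = -34 + P*(2 + P))
U = -6050 (U = 3 - (((74 - 1*126) - 14309) + (-34 + (-144)**2 + 2*(-144))) = 3 - (((74 - 126) - 14309) + (-34 + 20736 - 288)) = 3 - ((-52 - 14309) + 20414) = 3 - (-14361 + 20414) = 3 - 1*6053 = 3 - 6053 = -6050)
C = 23646 (C = -13311 + 36957 = 23646)
1/(C + U) = 1/(23646 - 6050) = 1/17596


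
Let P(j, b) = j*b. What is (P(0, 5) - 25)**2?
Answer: 625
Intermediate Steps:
P(j, b) = b*j
(P(0, 5) - 25)**2 = (5*0 - 25)**2 = (0 - 25)**2 = (-25)**2 = 625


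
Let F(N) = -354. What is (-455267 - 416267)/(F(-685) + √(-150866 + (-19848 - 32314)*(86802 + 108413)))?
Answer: 77130759/2545770253 + 871534*I*√636434731/2545770253 ≈ 0.030298 + 8.6366*I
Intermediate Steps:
(-455267 - 416267)/(F(-685) + √(-150866 + (-19848 - 32314)*(86802 + 108413))) = (-455267 - 416267)/(-354 + √(-150866 + (-19848 - 32314)*(86802 + 108413))) = -871534/(-354 + √(-150866 - 52162*195215)) = -871534/(-354 + √(-150866 - 10182804830)) = -871534/(-354 + √(-10182955696)) = -871534/(-354 + 4*I*√636434731)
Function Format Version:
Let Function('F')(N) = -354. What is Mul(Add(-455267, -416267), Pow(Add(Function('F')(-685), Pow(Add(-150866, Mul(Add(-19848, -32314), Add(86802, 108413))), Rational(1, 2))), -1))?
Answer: Add(Rational(77130759, 2545770253), Mul(Rational(871534, 2545770253), I, Pow(636434731, Rational(1, 2)))) ≈ Add(0.030298, Mul(8.6366, I))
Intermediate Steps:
Mul(Add(-455267, -416267), Pow(Add(Function('F')(-685), Pow(Add(-150866, Mul(Add(-19848, -32314), Add(86802, 108413))), Rational(1, 2))), -1)) = Mul(Add(-455267, -416267), Pow(Add(-354, Pow(Add(-150866, Mul(Add(-19848, -32314), Add(86802, 108413))), Rational(1, 2))), -1)) = Mul(-871534, Pow(Add(-354, Pow(Add(-150866, Mul(-52162, 195215)), Rational(1, 2))), -1)) = Mul(-871534, Pow(Add(-354, Pow(Add(-150866, -10182804830), Rational(1, 2))), -1)) = Mul(-871534, Pow(Add(-354, Pow(-10182955696, Rational(1, 2))), -1)) = Mul(-871534, Pow(Add(-354, Mul(4, I, Pow(636434731, Rational(1, 2)))), -1))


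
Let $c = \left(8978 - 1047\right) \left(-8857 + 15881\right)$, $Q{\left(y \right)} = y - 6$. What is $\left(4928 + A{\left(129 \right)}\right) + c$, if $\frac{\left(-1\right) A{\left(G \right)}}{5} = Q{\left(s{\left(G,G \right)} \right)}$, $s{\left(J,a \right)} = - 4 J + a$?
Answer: $55714237$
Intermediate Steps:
$s{\left(J,a \right)} = a - 4 J$
$Q{\left(y \right)} = -6 + y$
$A{\left(G \right)} = 30 + 15 G$ ($A{\left(G \right)} = - 5 \left(-6 + \left(G - 4 G\right)\right) = - 5 \left(-6 - 3 G\right) = 30 + 15 G$)
$c = 55707344$ ($c = 7931 \cdot 7024 = 55707344$)
$\left(4928 + A{\left(129 \right)}\right) + c = \left(4928 + \left(30 + 15 \cdot 129\right)\right) + 55707344 = \left(4928 + \left(30 + 1935\right)\right) + 55707344 = \left(4928 + 1965\right) + 55707344 = 6893 + 55707344 = 55714237$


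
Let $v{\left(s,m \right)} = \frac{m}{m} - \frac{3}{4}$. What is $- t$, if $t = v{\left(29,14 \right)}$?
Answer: $- \frac{1}{4} \approx -0.25$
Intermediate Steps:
$v{\left(s,m \right)} = \frac{1}{4}$ ($v{\left(s,m \right)} = 1 - \frac{3}{4} = \frac{1}{4}$)
$t = \frac{1}{4} \approx 0.25$
$- t = \left(-1\right) \frac{1}{4} = - \frac{1}{4}$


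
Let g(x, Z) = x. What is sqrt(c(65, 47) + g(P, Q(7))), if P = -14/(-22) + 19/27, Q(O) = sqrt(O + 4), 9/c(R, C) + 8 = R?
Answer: sqrt(5300031)/1881 ≈ 1.2239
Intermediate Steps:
c(R, C) = 9/(-8 + R)
Q(O) = sqrt(4 + O)
P = 398/297 (P = -14*(-1/22) + 19*(1/27) = 7/11 + 19/27 = 398/297 ≈ 1.3401)
sqrt(c(65, 47) + g(P, Q(7))) = sqrt(9/(-8 + 65) + 398/297) = sqrt(9/57 + 398/297) = sqrt(9*(1/57) + 398/297) = sqrt(3/19 + 398/297) = sqrt(8453/5643) = sqrt(5300031)/1881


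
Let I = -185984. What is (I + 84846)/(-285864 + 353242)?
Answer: -50569/33689 ≈ -1.5011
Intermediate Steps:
(I + 84846)/(-285864 + 353242) = (-185984 + 84846)/(-285864 + 353242) = -101138/67378 = -101138*1/67378 = -50569/33689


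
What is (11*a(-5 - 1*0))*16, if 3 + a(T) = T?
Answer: -1408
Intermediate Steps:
a(T) = -3 + T
(11*a(-5 - 1*0))*16 = (11*(-3 + (-5 - 1*0)))*16 = (11*(-3 + (-5 + 0)))*16 = (11*(-3 - 5))*16 = (11*(-8))*16 = -88*16 = -1408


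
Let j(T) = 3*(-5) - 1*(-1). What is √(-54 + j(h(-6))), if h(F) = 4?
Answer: 2*I*√17 ≈ 8.2462*I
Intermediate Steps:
j(T) = -14 (j(T) = -15 + 1 = -14)
√(-54 + j(h(-6))) = √(-54 - 14) = √(-68) = 2*I*√17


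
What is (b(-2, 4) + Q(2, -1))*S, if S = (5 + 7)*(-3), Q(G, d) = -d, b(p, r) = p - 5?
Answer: 216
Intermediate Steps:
b(p, r) = -5 + p
S = -36 (S = 12*(-3) = -36)
(b(-2, 4) + Q(2, -1))*S = ((-5 - 2) - 1*(-1))*(-36) = (-7 + 1)*(-36) = -6*(-36) = 216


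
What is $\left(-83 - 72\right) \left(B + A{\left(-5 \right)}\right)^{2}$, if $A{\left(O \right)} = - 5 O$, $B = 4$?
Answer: $-130355$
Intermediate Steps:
$\left(-83 - 72\right) \left(B + A{\left(-5 \right)}\right)^{2} = \left(-83 - 72\right) \left(4 - -25\right)^{2} = - 155 \left(4 + 25\right)^{2} = - 155 \cdot 29^{2} = \left(-155\right) 841 = -130355$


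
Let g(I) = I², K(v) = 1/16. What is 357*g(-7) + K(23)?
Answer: 279889/16 ≈ 17493.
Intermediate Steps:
K(v) = 1/16
357*g(-7) + K(23) = 357*(-7)² + 1/16 = 357*49 + 1/16 = 17493 + 1/16 = 279889/16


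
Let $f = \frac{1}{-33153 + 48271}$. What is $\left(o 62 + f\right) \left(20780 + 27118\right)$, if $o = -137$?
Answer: $- \frac{3075345957159}{7559} \approx -4.0685 \cdot 10^{8}$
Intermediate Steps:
$f = \frac{1}{15118} \approx 6.6146 \cdot 10^{-5}$
$\left(o 62 + f\right) \left(20780 + 27118\right) = \left(\left(-137\right) 62 + \frac{1}{15118}\right) \left(20780 + 27118\right) = \left(-8494 + \frac{1}{15118}\right) 47898 = \left(- \frac{128412291}{15118}\right) 47898 = - \frac{3075345957159}{7559}$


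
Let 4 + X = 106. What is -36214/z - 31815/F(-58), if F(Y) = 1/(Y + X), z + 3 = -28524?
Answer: -39933770006/28527 ≈ -1.3999e+6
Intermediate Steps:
z = -28527 (z = -3 - 28524 = -28527)
X = 102 (X = -4 + 106 = 102)
F(Y) = 1/(102 + Y) (F(Y) = 1/(Y + 102) = 1/(102 + Y))
-36214/z - 31815/F(-58) = -36214/(-28527) - 31815/(1/(102 - 58)) = -36214*(-1/28527) - 31815/(1/44) = 36214/28527 - 31815/1/44 = 36214/28527 - 31815*44 = 36214/28527 - 1399860 = -39933770006/28527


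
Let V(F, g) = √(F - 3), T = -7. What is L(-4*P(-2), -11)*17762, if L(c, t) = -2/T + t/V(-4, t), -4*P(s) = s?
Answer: 35524/7 + 195382*I*√7/7 ≈ 5074.9 + 73848.0*I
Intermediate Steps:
P(s) = -s/4
V(F, g) = √(-3 + F)
L(c, t) = 2/7 - I*t*√7/7 (L(c, t) = -2/(-7) + t/(√(-3 - 4)) = -2*(-⅐) + t/(√(-7)) = 2/7 + t/((I*√7)) = 2/7 + t*(-I*√7/7) = 2/7 - I*t*√7/7)
L(-4*P(-2), -11)*17762 = (2/7 - ⅐*I*(-11)*√7)*17762 = (2/7 + 11*I*√7/7)*17762 = 35524/7 + 195382*I*√7/7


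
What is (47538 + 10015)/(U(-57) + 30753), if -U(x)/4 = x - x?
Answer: 859/459 ≈ 1.8715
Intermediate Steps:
U(x) = 0 (U(x) = -4*(x - x) = -4*0 = 0)
(47538 + 10015)/(U(-57) + 30753) = (47538 + 10015)/(0 + 30753) = 57553/30753 = 57553*(1/30753) = 859/459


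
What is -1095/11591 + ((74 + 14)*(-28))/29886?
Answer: -30642697/173204313 ≈ -0.17692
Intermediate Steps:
-1095/11591 + ((74 + 14)*(-28))/29886 = -1095*1/11591 + (88*(-28))*(1/29886) = -1095/11591 - 2464*1/29886 = -1095/11591 - 1232/14943 = -30642697/173204313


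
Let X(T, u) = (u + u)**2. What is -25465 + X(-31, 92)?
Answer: 8391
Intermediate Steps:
X(T, u) = 4*u**2 (X(T, u) = (2*u)**2 = 4*u**2)
-25465 + X(-31, 92) = -25465 + 4*92**2 = -25465 + 4*8464 = -25465 + 33856 = 8391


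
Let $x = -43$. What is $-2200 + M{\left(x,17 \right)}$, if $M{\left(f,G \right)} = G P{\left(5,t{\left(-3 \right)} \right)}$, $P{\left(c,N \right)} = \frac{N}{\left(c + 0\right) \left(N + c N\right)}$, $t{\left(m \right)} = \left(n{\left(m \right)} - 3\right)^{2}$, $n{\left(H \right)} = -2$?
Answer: $- \frac{65983}{30} \approx -2199.4$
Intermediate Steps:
$t{\left(m \right)} = 25$ ($t{\left(m \right)} = \left(-2 - 3\right)^{2} = \left(-5\right)^{2} = 25$)
$P{\left(c,N \right)} = \frac{N}{c \left(N + N c\right)}$
$M{\left(f,G \right)} = \frac{G}{30}$ ($M{\left(f,G \right)} = G \frac{1}{5 \left(1 + 5\right)} = G \frac{1}{5 \cdot 6} = G \frac{1}{5} \cdot \frac{1}{6} = G \frac{1}{30} = \frac{G}{30}$)
$-2200 + M{\left(x,17 \right)} = -2200 + \frac{1}{30} \cdot 17 = -2200 + \frac{17}{30} = - \frac{65983}{30}$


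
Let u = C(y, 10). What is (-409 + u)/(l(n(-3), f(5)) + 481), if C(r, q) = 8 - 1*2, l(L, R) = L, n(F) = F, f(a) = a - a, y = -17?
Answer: -403/478 ≈ -0.84310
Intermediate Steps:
f(a) = 0
C(r, q) = 6 (C(r, q) = 8 - 2 = 6)
u = 6
(-409 + u)/(l(n(-3), f(5)) + 481) = (-409 + 6)/(-3 + 481) = -403/478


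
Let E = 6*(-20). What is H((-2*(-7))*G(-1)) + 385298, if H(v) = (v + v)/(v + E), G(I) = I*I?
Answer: 20420780/53 ≈ 3.8530e+5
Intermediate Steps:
G(I) = I²
E = -120
H(v) = 2*v/(-120 + v) (H(v) = (v + v)/(v - 120) = (2*v)/(-120 + v) = 2*v/(-120 + v))
H((-2*(-7))*G(-1)) + 385298 = 2*(-2*(-7)*(-1)²)/(-120 - 2*(-7)*(-1)²) + 385298 = 2*(14*1)/(-120 + 14*1) + 385298 = 2*14/(-120 + 14) + 385298 = 2*14/(-106) + 385298 = 2*14*(-1/106) + 385298 = -14/53 + 385298 = 20420780/53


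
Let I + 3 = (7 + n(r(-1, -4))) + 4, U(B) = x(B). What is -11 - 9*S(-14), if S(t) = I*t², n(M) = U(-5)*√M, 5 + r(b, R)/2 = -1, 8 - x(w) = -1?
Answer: -14123 - 31752*I*√3 ≈ -14123.0 - 54996.0*I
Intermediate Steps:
x(w) = 9 (x(w) = 8 - 1*(-1) = 8 + 1 = 9)
U(B) = 9
r(b, R) = -12 (r(b, R) = -10 + 2*(-1) = -10 - 2 = -12)
n(M) = 9*√M
I = 8 + 18*I*√3 (I = -3 + ((7 + 9*√(-12)) + 4) = -3 + ((7 + 9*(2*I*√3)) + 4) = -3 + ((7 + 18*I*√3) + 4) = -3 + (11 + 18*I*√3) = 8 + 18*I*√3 ≈ 8.0 + 31.177*I)
S(t) = t²*(8 + 18*I*√3) (S(t) = (8 + 18*I*√3)*t² = t²*(8 + 18*I*√3))
-11 - 9*S(-14) = -11 - 9*(-14)²*(8 + 18*I*√3) = -11 - 1764*(8 + 18*I*√3) = -11 - 9*(1568 + 3528*I*√3) = -11 + (-14112 - 31752*I*√3) = -14123 - 31752*I*√3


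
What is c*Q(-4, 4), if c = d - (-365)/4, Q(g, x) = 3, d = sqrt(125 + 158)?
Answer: 1095/4 + 3*sqrt(283) ≈ 324.22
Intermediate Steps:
d = sqrt(283) ≈ 16.823
c = 365/4 + sqrt(283) (c = sqrt(283) - (-365)/4 = sqrt(283) - 1*(-365/4) = sqrt(283) + 365/4 = 365/4 + sqrt(283) ≈ 108.07)
c*Q(-4, 4) = (365/4 + sqrt(283))*3 = 1095/4 + 3*sqrt(283)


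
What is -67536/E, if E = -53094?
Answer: 11256/8849 ≈ 1.2720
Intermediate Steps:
-67536/E = -67536/(-53094) = -67536*(-1/53094) = 11256/8849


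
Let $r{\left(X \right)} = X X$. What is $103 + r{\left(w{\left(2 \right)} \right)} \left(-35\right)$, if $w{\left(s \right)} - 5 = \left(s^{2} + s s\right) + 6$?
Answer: $-12532$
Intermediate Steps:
$w{\left(s \right)} = 11 + 2 s^{2}$ ($w{\left(s \right)} = 5 + \left(\left(s^{2} + s s\right) + 6\right) = 5 + \left(\left(s^{2} + s^{2}\right) + 6\right) = 5 + \left(2 s^{2} + 6\right) = 5 + \left(6 + 2 s^{2}\right) = 11 + 2 s^{2}$)
$r{\left(X \right)} = X^{2}$
$103 + r{\left(w{\left(2 \right)} \right)} \left(-35\right) = 103 + \left(11 + 2 \cdot 2^{2}\right)^{2} \left(-35\right) = 103 + \left(11 + 2 \cdot 4\right)^{2} \left(-35\right) = 103 + \left(11 + 8\right)^{2} \left(-35\right) = 103 + 19^{2} \left(-35\right) = 103 + 361 \left(-35\right) = 103 - 12635 = -12532$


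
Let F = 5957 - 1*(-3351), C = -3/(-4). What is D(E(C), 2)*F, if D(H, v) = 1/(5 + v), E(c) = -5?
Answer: 9308/7 ≈ 1329.7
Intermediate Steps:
C = 3/4 (C = -3*(-1/4) = 3/4 ≈ 0.75000)
F = 9308 (F = 5957 + 3351 = 9308)
D(E(C), 2)*F = 9308/(5 + 2) = 9308/7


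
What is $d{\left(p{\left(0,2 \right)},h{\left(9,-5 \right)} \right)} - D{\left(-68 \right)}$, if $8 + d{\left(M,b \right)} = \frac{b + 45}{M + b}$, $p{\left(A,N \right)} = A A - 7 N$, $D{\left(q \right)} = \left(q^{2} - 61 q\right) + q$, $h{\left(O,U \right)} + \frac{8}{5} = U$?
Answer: $- \frac{897528}{103} \approx -8713.9$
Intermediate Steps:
$h{\left(O,U \right)} = - \frac{8}{5} + U$
$D{\left(q \right)} = q^{2} - 60 q$
$p{\left(A,N \right)} = A^{2} - 7 N$
$d{\left(M,b \right)} = -8 + \frac{45 + b}{M + b}$ ($d{\left(M,b \right)} = -8 + \frac{b + 45}{M + b} = -8 + \frac{45 + b}{M + b}$)
$d{\left(p{\left(0,2 \right)},h{\left(9,-5 \right)} \right)} - D{\left(-68 \right)} = \frac{45 - 8 \left(0^{2} - 14\right) - 7 \left(- \frac{8}{5} - 5\right)}{\left(0^{2} - 14\right) - \frac{33}{5}} - - 68 \left(-60 - 68\right) = \frac{45 - 8 \left(0 - 14\right) - - \frac{231}{5}}{\left(0 - 14\right) - \frac{33}{5}} - \left(-68\right) \left(-128\right) = \frac{45 - -112 + \frac{231}{5}}{-14 - \frac{33}{5}} - 8704 = \frac{45 + 112 + \frac{231}{5}}{- \frac{103}{5}} - 8704 = \left(- \frac{5}{103}\right) \frac{1016}{5} - 8704 = - \frac{1016}{103} - 8704 = - \frac{897528}{103}$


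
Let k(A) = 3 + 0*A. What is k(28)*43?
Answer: 129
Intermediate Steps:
k(A) = 3 (k(A) = 3 + 0 = 3)
k(28)*43 = 3*43 = 129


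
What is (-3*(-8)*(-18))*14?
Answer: -6048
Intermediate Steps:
(-3*(-8)*(-18))*14 = (24*(-18))*14 = -432*14 = -6048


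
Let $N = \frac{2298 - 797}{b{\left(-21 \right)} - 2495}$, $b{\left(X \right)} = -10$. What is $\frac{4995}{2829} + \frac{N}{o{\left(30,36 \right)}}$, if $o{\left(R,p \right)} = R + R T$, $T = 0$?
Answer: $\frac{123709307}{70866450} \approx 1.7457$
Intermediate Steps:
$o{\left(R,p \right)} = R$ ($o{\left(R,p \right)} = R + R 0 = R + 0 = R$)
$N = - \frac{1501}{2505}$ ($N = \frac{2298 - 797}{-10 - 2495} = \frac{1501}{-2505} = 1501 \left(- \frac{1}{2505}\right) = - \frac{1501}{2505} \approx -0.5992$)
$\frac{4995}{2829} + \frac{N}{o{\left(30,36 \right)}} = \frac{4995}{2829} - \frac{1501}{2505 \cdot 30} = 4995 \cdot \frac{1}{2829} - \frac{1501}{75150} = \frac{1665}{943} - \frac{1501}{75150} = \frac{123709307}{70866450}$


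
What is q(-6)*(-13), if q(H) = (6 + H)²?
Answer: 0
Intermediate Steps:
q(-6)*(-13) = (6 - 6)²*(-13) = 0²*(-13) = 0*(-13) = 0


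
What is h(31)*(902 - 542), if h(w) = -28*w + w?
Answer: -301320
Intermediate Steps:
h(w) = -27*w
h(31)*(902 - 542) = (-27*31)*(902 - 542) = -837*360 = -301320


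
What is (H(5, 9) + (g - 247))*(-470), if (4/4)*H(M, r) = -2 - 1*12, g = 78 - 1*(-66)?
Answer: 54990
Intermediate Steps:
g = 144 (g = 78 + 66 = 144)
H(M, r) = -14 (H(M, r) = -2 - 1*12 = -2 - 12 = -14)
(H(5, 9) + (g - 247))*(-470) = (-14 + (144 - 247))*(-470) = (-14 - 103)*(-470) = -117*(-470) = 54990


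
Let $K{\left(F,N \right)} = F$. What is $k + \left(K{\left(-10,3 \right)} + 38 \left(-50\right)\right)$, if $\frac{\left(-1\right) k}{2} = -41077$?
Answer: $80244$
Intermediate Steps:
$k = 82154$ ($k = \left(-2\right) \left(-41077\right) = 82154$)
$k + \left(K{\left(-10,3 \right)} + 38 \left(-50\right)\right) = 82154 + \left(-10 + 38 \left(-50\right)\right) = 82154 - 1910 = 80244$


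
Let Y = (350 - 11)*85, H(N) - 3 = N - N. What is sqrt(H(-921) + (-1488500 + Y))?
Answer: I*sqrt(1459682) ≈ 1208.2*I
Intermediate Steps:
H(N) = 3 (H(N) = 3 + (N - N) = 3 + 0 = 3)
Y = 28815 (Y = 339*85 = 28815)
sqrt(H(-921) + (-1488500 + Y)) = sqrt(3 + (-1488500 + 28815)) = sqrt(3 - 1459685) = sqrt(-1459682) = I*sqrt(1459682)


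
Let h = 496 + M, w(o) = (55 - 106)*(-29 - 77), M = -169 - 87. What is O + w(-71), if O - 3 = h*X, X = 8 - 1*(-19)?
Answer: 11889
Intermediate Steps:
M = -256
X = 27 (X = 8 + 19 = 27)
w(o) = 5406 (w(o) = -51*(-106) = 5406)
h = 240 (h = 496 - 256 = 240)
O = 6483 (O = 3 + 240*27 = 3 + 6480 = 6483)
O + w(-71) = 6483 + 5406 = 11889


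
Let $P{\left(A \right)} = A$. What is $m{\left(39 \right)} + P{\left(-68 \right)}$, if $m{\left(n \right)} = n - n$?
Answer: $-68$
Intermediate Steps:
$m{\left(n \right)} = 0$
$m{\left(39 \right)} + P{\left(-68 \right)} = 0 - 68 = -68$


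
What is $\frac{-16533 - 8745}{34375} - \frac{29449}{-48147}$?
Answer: $- \frac{18613681}{150459375} \approx -0.12371$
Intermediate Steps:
$\frac{-16533 - 8745}{34375} - \frac{29449}{-48147} = \left(-25278\right) \frac{1}{34375} - - \frac{29449}{48147} = - \frac{2298}{3125} + \frac{29449}{48147} = - \frac{18613681}{150459375}$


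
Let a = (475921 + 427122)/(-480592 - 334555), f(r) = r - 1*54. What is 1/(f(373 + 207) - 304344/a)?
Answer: 903043/248560099186 ≈ 3.6331e-6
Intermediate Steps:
f(r) = -54 + r (f(r) = r - 54 = -54 + r)
a = -903043/815147 (a = 903043/(-815147) = 903043*(-1/815147) = -903043/815147 ≈ -1.1078)
1/(f(373 + 207) - 304344/a) = 1/((-54 + (373 + 207)) - 304344/(-903043/815147)) = 1/((-54 + 580) - 304344*(-815147/903043)) = 1/(526 + 248085098568/903043) = 1/(248560099186/903043) = 903043/248560099186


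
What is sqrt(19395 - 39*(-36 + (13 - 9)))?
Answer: sqrt(20643) ≈ 143.68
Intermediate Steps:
sqrt(19395 - 39*(-36 + (13 - 9))) = sqrt(19395 - 39*(-36 + 4)) = sqrt(19395 - 39*(-32)) = sqrt(19395 + 1248) = sqrt(20643)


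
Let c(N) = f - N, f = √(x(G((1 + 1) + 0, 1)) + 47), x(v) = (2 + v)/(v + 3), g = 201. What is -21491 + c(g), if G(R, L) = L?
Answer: -21692 + √191/2 ≈ -21685.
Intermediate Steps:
x(v) = (2 + v)/(3 + v)
f = √191/2 (f = √((2 + 1)/(3 + 1) + 47) = √(3/4 + 47) = √((¼)*3 + 47) = √(¾ + 47) = √(191/4) = √191/2 ≈ 6.9101)
c(N) = √191/2 - N
-21491 + c(g) = -21491 + (√191/2 - 1*201) = -21491 + (√191/2 - 201) = -21491 + (-201 + √191/2) = -21692 + √191/2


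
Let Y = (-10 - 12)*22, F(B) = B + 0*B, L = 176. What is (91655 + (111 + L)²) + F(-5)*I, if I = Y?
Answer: 176444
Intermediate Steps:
F(B) = B (F(B) = B + 0 = B)
Y = -484 (Y = -22*22 = -484)
I = -484
(91655 + (111 + L)²) + F(-5)*I = (91655 + (111 + 176)²) - 5*(-484) = (91655 + 287²) + 2420 = (91655 + 82369) + 2420 = 174024 + 2420 = 176444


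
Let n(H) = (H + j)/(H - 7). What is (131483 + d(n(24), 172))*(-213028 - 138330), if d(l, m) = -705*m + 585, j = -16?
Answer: -3797477264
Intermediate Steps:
n(H) = (-16 + H)/(-7 + H) (n(H) = (H - 16)/(H - 7) = (-16 + H)/(-7 + H))
d(l, m) = 585 - 705*m
(131483 + d(n(24), 172))*(-213028 - 138330) = (131483 + (585 - 705*172))*(-213028 - 138330) = (131483 + (585 - 121260))*(-351358) = (131483 - 120675)*(-351358) = 10808*(-351358) = -3797477264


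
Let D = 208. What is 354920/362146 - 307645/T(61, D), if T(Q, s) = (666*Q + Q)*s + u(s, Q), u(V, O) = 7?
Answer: 1446120563295/1532403234919 ≈ 0.94369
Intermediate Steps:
T(Q, s) = 7 + 667*Q*s (T(Q, s) = (666*Q + Q)*s + 7 = (667*Q)*s + 7 = 667*Q*s + 7 = 7 + 667*Q*s)
354920/362146 - 307645/T(61, D) = 354920/362146 - 307645/(7 + 667*61*208) = 354920*(1/362146) - 307645/(7 + 8462896) = 177460/181073 - 307645/8462903 = 1446120563295/1532403234919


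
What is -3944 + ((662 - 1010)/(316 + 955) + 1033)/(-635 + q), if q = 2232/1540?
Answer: -1223218340683/310018507 ≈ -3945.6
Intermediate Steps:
q = 558/385 (q = 2232*(1/1540) = 558/385 ≈ 1.4494)
-3944 + ((662 - 1010)/(316 + 955) + 1033)/(-635 + q) = -3944 + ((662 - 1010)/(316 + 955) + 1033)/(-635 + 558/385) = -3944 + (-348/1271 + 1033)/(-243917/385) = -3944 + (-348*1/1271 + 1033)*(-385/243917) = -3944 + (-348/1271 + 1033)*(-385/243917) = -3944 + (1312595/1271)*(-385/243917) = -3944 - 505349075/310018507 = -1223218340683/310018507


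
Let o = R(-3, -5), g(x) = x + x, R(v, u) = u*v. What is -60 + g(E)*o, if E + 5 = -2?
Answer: -270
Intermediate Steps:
E = -7 (E = -5 - 2 = -7)
g(x) = 2*x
o = 15 (o = -5*(-3) = 15)
-60 + g(E)*o = -60 + (2*(-7))*15 = -60 - 14*15 = -60 - 210 = -270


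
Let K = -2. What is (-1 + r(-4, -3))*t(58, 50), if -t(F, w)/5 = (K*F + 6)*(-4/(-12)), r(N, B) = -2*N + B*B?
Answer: 8800/3 ≈ 2933.3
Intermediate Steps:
r(N, B) = B**2 - 2*N (r(N, B) = -2*N + B**2 = B**2 - 2*N)
t(F, w) = -10 + 10*F/3 (t(F, w) = -5*(-2*F + 6)*(-4/(-12)) = -5*(6 - 2*F)*(-4*(-1/12)) = -5*(6 - 2*F)/3 = -5*(2 - 2*F/3) = -10 + 10*F/3)
(-1 + r(-4, -3))*t(58, 50) = (-1 + ((-3)**2 - 2*(-4)))*(-10 + (10/3)*58) = (-1 + (9 + 8))*(-10 + 580/3) = (-1 + 17)*(550/3) = 16*(550/3) = 8800/3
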